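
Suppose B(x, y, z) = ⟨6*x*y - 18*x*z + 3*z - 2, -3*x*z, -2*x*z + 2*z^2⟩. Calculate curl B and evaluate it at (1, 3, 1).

(∇×B)₁ = ∂B₃/∂y − ∂B₂/∂z = 3*x
(∇×B)₂ = ∂B₁/∂z − ∂B₃/∂x = -18*x + 2*z + 3
(∇×B)₃ = ∂B₂/∂x − ∂B₁/∂y = -6*x - 3*z
∇×B = (3*x, -18*x + 2*z + 3, -6*x - 3*z)
At (1, 3, 1): (3, -13, -9).

(3, -13, -9)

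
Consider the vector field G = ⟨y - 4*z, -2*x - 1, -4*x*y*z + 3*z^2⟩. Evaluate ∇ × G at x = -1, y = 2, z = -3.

(-12, -28, -3)

(∇×G)₁ = ∂G₃/∂y − ∂G₂/∂z = -4*x*z
(∇×G)₂ = ∂G₁/∂z − ∂G₃/∂x = 4*y*z - 4
(∇×G)₃ = ∂G₂/∂x − ∂G₁/∂y = -3
∇×G = (-4*x*z, 4*y*z - 4, -3)
At (-1, 2, -3): (-12, -28, -3).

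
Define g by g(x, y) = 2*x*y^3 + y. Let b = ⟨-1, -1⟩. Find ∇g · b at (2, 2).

-65

∂g/∂x = 2*y^3
∂g/∂y = 6*x*y^2 + 1
∇g at (2, 2) = (16, 49)
∇g · b = (16)(-1) + (49)(-1) = -65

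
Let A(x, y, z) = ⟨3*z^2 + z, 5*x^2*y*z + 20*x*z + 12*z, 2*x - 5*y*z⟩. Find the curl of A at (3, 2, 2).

(∇×A)₁ = ∂A₃/∂y − ∂A₂/∂z = -5*x^2*y - 20*x - 5*z - 12
(∇×A)₂ = ∂A₁/∂z − ∂A₃/∂x = 6*z - 1
(∇×A)₃ = ∂A₂/∂x − ∂A₁/∂y = 10*x*y*z + 20*z
∇×A = (-5*x^2*y - 20*x - 5*z - 12, 6*z - 1, 10*x*y*z + 20*z)
At (3, 2, 2): (-172, 11, 160).

(-172, 11, 160)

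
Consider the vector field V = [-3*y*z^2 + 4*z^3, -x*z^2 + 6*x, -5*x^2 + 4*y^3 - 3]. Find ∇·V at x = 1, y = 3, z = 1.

∂V₁/∂x = 0
∂V₂/∂y = 0
∂V₃/∂z = 0
∇·V = 0
At (1, 3, 1): 0.

0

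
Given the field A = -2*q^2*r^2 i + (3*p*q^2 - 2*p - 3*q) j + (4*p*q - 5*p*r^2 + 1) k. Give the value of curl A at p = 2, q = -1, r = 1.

(8, 5, -3)

(∇×A)₁ = ∂A₃/∂q − ∂A₂/∂r = 4*p
(∇×A)₂ = ∂A₁/∂r − ∂A₃/∂p = -4*q^2*r - 4*q + 5*r^2
(∇×A)₃ = ∂A₂/∂p − ∂A₁/∂q = 3*q^2 + 4*q*r^2 - 2
∇×A = (4*p, -4*q^2*r - 4*q + 5*r^2, 3*q^2 + 4*q*r^2 - 2)
At (2, -1, 1): (8, 5, -3).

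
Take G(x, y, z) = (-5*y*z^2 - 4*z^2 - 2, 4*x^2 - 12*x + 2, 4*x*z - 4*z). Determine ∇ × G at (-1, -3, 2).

(∇×G)₁ = ∂G₃/∂y − ∂G₂/∂z = 0
(∇×G)₂ = ∂G₁/∂z − ∂G₃/∂x = -10*y*z - 12*z
(∇×G)₃ = ∂G₂/∂x − ∂G₁/∂y = 8*x + 5*z^2 - 12
∇×G = (0, -10*y*z - 12*z, 8*x + 5*z^2 - 12)
At (-1, -3, 2): (0, 36, 0).

(0, 36, 0)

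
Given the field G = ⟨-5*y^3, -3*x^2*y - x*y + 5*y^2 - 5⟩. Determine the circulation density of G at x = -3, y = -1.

-2

∂G₂/∂x = -6*x*y - y
∂G₁/∂y = -15*y^2
Scalar curl = -6*x*y + 15*y^2 - y
At (-3, -1): -2.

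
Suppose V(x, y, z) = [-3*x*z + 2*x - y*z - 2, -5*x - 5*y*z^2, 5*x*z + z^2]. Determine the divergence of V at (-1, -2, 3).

-51

∂V₁/∂x = -3*z + 2
∂V₂/∂y = -5*z^2
∂V₃/∂z = 5*x + 2*z
∇·V = 5*x - 5*z^2 - z + 2
At (-1, -2, 3): -51.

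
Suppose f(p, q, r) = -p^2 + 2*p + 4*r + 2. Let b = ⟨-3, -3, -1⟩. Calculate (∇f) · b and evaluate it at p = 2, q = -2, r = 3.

2

∂f/∂p = -2*p + 2
∂f/∂q = 0
∂f/∂r = 4
∇f at (2, -2, 3) = (-2, 0, 4)
∇f · b = (-2)(-3) + (0)(-3) + (4)(-1) = 2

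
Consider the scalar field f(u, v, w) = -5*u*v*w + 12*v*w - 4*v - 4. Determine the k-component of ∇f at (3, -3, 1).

9

(∇f)_3 = ∂f/∂w = -5*u*v + 12*v
At (3, -3, 1): 9.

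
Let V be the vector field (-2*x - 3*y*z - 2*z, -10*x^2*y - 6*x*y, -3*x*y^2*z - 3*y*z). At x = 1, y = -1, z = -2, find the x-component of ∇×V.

-6

(∇×V)_1 = ∂V₃/∂y − ∂V₂/∂z
= -6*x*y*z - 3*z − (0)
= -6*x*y*z - 3*z
At (1, -1, -2): -6.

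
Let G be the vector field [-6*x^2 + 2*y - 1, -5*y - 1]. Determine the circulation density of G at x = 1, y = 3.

∂G₂/∂x = 0
∂G₁/∂y = 2
Scalar curl = -2
At (1, 3): -2.

-2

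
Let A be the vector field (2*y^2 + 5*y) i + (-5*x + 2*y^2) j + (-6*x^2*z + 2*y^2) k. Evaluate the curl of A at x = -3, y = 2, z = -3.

(∇×A)₁ = ∂A₃/∂y − ∂A₂/∂z = 4*y
(∇×A)₂ = ∂A₁/∂z − ∂A₃/∂x = 12*x*z
(∇×A)₃ = ∂A₂/∂x − ∂A₁/∂y = -4*y - 10
∇×A = (4*y, 12*x*z, -4*y - 10)
At (-3, 2, -3): (8, 108, -18).

(8, 108, -18)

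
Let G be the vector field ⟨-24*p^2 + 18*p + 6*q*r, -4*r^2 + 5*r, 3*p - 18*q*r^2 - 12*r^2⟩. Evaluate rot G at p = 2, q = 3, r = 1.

(-15, 15, -6)

(∇×G)₁ = ∂G₃/∂q − ∂G₂/∂r = -18*r^2 + 8*r - 5
(∇×G)₂ = ∂G₁/∂r − ∂G₃/∂p = 6*q - 3
(∇×G)₃ = ∂G₂/∂p − ∂G₁/∂q = -6*r
∇×G = (-18*r^2 + 8*r - 5, 6*q - 3, -6*r)
At (2, 3, 1): (-15, 15, -6).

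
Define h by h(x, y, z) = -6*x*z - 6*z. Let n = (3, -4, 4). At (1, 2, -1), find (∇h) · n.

-30

∂h/∂x = -6*z
∂h/∂y = 0
∂h/∂z = -6*x - 6
∇h at (1, 2, -1) = (6, 0, -12)
∇h · n = (6)(3) + (0)(-4) + (-12)(4) = -30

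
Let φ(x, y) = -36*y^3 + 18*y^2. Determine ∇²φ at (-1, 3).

-612

∂²φ/∂x² = 0
∂²φ/∂y² = 36*(-6*y + 1)
∇²φ = -216*y + 36
At (-1, 3): -612.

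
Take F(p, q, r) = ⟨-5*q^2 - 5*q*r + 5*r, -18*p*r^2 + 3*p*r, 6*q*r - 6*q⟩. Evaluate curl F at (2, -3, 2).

(144, 20, -86)

(∇×F)₁ = ∂F₃/∂q − ∂F₂/∂r = 36*p*r - 3*p + 6*r - 6
(∇×F)₂ = ∂F₁/∂r − ∂F₃/∂p = -5*q + 5
(∇×F)₃ = ∂F₂/∂p − ∂F₁/∂q = 10*q - 18*r^2 + 8*r
∇×F = (36*p*r - 3*p + 6*r - 6, -5*q + 5, 10*q - 18*r^2 + 8*r)
At (2, -3, 2): (144, 20, -86).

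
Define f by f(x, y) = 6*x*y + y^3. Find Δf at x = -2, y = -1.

∂²f/∂x² = 0
∂²f/∂y² = 6*y
∇²f = 6*y
At (-2, -1): -6.

-6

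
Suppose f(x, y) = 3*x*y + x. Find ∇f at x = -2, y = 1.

∂f/∂x = 3*y + 1
∂f/∂y = 3*x
∇f = (3*y + 1, 3*x)
At (-2, 1): (4, -6).

(4, -6)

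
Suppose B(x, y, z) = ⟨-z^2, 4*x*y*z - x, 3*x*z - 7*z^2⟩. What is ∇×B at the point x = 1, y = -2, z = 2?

(∇×B)₁ = ∂B₃/∂y − ∂B₂/∂z = -4*x*y
(∇×B)₂ = ∂B₁/∂z − ∂B₃/∂x = -5*z
(∇×B)₃ = ∂B₂/∂x − ∂B₁/∂y = 4*y*z - 1
∇×B = (-4*x*y, -5*z, 4*y*z - 1)
At (1, -2, 2): (8, -10, -17).

(8, -10, -17)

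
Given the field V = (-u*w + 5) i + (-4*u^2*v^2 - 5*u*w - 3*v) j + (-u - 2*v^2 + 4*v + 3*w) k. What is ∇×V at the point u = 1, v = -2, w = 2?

(17, 0, -42)

(∇×V)₁ = ∂V₃/∂v − ∂V₂/∂w = 5*u - 4*v + 4
(∇×V)₂ = ∂V₁/∂w − ∂V₃/∂u = -u + 1
(∇×V)₃ = ∂V₂/∂u − ∂V₁/∂v = -8*u*v^2 - 5*w
∇×V = (5*u - 4*v + 4, -u + 1, -8*u*v^2 - 5*w)
At (1, -2, 2): (17, 0, -42).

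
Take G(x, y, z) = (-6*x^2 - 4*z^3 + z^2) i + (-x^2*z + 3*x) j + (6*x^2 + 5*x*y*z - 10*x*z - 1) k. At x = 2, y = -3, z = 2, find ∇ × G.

(24, -18, -5)

(∇×G)₁ = ∂G₃/∂y − ∂G₂/∂z = x^2 + 5*x*z
(∇×G)₂ = ∂G₁/∂z − ∂G₃/∂x = -12*x - 5*y*z - 12*z^2 + 12*z
(∇×G)₃ = ∂G₂/∂x − ∂G₁/∂y = -2*x*z + 3
∇×G = (x^2 + 5*x*z, -12*x - 5*y*z - 12*z^2 + 12*z, -2*x*z + 3)
At (2, -3, 2): (24, -18, -5).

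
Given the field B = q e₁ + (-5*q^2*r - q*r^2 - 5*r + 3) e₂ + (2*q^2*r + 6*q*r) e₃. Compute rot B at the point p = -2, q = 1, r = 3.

(∇×B)₁ = ∂B₃/∂q − ∂B₂/∂r = 5*q^2 + 6*q*r + 6*r + 5
(∇×B)₂ = ∂B₁/∂r − ∂B₃/∂p = 0
(∇×B)₃ = ∂B₂/∂p − ∂B₁/∂q = -1
∇×B = (5*q^2 + 6*q*r + 6*r + 5, 0, -1)
At (-2, 1, 3): (46, 0, -1).

(46, 0, -1)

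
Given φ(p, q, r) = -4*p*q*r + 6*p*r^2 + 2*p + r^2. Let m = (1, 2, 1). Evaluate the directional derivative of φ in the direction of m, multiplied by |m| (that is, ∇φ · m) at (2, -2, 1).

42

∂φ/∂p = -4*q*r + 6*r^2 + 2
∂φ/∂q = -4*p*r
∂φ/∂r = -4*p*q + 12*p*r + 2*r
∇φ at (2, -2, 1) = (16, -8, 42)
∇φ · m = (16)(1) + (-8)(2) + (42)(1) = 42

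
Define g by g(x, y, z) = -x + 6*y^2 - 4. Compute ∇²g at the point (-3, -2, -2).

∂²g/∂x² = 0
∂²g/∂y² = 12
∂²g/∂z² = 0
∇²g = 12
At (-3, -2, -2): 12.

12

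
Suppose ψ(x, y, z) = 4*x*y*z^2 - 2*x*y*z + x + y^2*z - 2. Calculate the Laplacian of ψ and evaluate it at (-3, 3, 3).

∂²ψ/∂x² = 0
∂²ψ/∂y² = 2*z
∂²ψ/∂z² = 8*x*y
∇²ψ = 8*x*y + 2*z
At (-3, 3, 3): -66.

-66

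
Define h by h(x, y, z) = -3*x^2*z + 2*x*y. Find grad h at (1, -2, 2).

(-16, 2, -3)

∂h/∂x = -6*x*z + 2*y
∂h/∂y = 2*x
∂h/∂z = -3*x^2
∇h = (-6*x*z + 2*y, 2*x, -3*x^2)
At (1, -2, 2): (-16, 2, -3).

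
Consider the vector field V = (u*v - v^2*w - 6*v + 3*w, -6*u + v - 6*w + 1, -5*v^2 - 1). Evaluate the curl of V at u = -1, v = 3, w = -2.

(-24, -6, -11)

(∇×V)₁ = ∂V₃/∂v − ∂V₂/∂w = -10*v + 6
(∇×V)₂ = ∂V₁/∂w − ∂V₃/∂u = -v^2 + 3
(∇×V)₃ = ∂V₂/∂u − ∂V₁/∂v = -u + 2*v*w
∇×V = (-10*v + 6, -v^2 + 3, -u + 2*v*w)
At (-1, 3, -2): (-24, -6, -11).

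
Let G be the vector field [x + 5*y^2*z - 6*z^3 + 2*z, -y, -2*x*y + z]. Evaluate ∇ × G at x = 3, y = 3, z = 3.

(∇×G)₁ = ∂G₃/∂y − ∂G₂/∂z = -2*x
(∇×G)₂ = ∂G₁/∂z − ∂G₃/∂x = 5*y^2 + 2*y - 18*z^2 + 2
(∇×G)₃ = ∂G₂/∂x − ∂G₁/∂y = -10*y*z
∇×G = (-2*x, 5*y^2 + 2*y - 18*z^2 + 2, -10*y*z)
At (3, 3, 3): (-6, -109, -90).

(-6, -109, -90)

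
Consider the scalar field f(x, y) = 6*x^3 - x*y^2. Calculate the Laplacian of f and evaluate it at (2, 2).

∂²f/∂x² = 36*x
∂²f/∂y² = -2*x
∇²f = 34*x
At (2, 2): 68.

68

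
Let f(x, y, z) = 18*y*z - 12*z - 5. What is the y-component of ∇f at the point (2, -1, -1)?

-18

(∇f)_2 = ∂f/∂y = 18*z
At (2, -1, -1): -18.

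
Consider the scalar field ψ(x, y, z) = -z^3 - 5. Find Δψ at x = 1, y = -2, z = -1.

6

∂²ψ/∂x² = 0
∂²ψ/∂y² = 0
∂²ψ/∂z² = -6*z
∇²ψ = -6*z
At (1, -2, -1): 6.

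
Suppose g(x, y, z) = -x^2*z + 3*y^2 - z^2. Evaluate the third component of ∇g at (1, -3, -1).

1

(∇g)_3 = ∂g/∂z = -x^2 - 2*z
At (1, -3, -1): 1.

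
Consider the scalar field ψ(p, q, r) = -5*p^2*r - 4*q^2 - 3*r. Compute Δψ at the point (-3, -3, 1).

-18

∂²ψ/∂p² = -10*r
∂²ψ/∂q² = -8
∂²ψ/∂r² = 0
∇²ψ = -10*r - 8
At (-3, -3, 1): -18.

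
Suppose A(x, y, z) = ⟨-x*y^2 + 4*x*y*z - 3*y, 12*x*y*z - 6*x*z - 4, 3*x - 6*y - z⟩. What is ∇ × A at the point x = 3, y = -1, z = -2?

(48, -15, 57)

(∇×A)₁ = ∂A₃/∂y − ∂A₂/∂z = -12*x*y + 6*x - 6
(∇×A)₂ = ∂A₁/∂z − ∂A₃/∂x = 4*x*y - 3
(∇×A)₃ = ∂A₂/∂x − ∂A₁/∂y = 2*x*y - 4*x*z + 12*y*z - 6*z + 3
∇×A = (-12*x*y + 6*x - 6, 4*x*y - 3, 2*x*y - 4*x*z + 12*y*z - 6*z + 3)
At (3, -1, -2): (48, -15, 57).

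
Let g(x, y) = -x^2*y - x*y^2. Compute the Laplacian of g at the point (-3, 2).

∂²g/∂x² = -2*y
∂²g/∂y² = -2*x
∇²g = -2*x - 2*y
At (-3, 2): 2.

2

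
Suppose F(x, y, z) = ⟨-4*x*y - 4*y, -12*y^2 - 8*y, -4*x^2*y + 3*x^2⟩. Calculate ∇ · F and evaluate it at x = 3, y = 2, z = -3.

-64

∂F₁/∂x = -4*y
∂F₂/∂y = -24*y - 8
∂F₃/∂z = 0
∇·F = -28*y - 8
At (3, 2, -3): -64.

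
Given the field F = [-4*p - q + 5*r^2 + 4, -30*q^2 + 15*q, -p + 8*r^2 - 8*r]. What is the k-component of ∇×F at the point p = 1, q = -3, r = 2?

(∇×F)_3 = ∂F₂/∂p − ∂F₁/∂q
= 0 − (-1)
= 1
At (1, -3, 2): 1.

1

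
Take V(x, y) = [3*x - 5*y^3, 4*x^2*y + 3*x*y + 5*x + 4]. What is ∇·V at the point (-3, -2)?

30

∂V₁/∂x = 3
∂V₂/∂y = 4*x^2 + 3*x
∇·V = 4*x^2 + 3*x + 3
At (-3, -2): 30.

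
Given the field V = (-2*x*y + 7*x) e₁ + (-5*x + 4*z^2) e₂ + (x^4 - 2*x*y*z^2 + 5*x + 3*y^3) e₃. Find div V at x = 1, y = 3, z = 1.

-11

∂V₁/∂x = -2*y + 7
∂V₂/∂y = 0
∂V₃/∂z = -4*x*y*z
∇·V = -4*x*y*z - 2*y + 7
At (1, 3, 1): -11.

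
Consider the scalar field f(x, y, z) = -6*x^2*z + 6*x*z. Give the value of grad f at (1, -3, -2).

∂f/∂x = -12*x*z + 6*z
∂f/∂y = 0
∂f/∂z = -6*x^2 + 6*x
∇f = (-12*x*z + 6*z, 0, -6*x^2 + 6*x)
At (1, -3, -2): (12, 0, 0).

(12, 0, 0)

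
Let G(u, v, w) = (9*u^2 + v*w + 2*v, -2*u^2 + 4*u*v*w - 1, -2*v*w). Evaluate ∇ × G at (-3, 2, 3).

(∇×G)₁ = ∂G₃/∂v − ∂G₂/∂w = -4*u*v - 2*w
(∇×G)₂ = ∂G₁/∂w − ∂G₃/∂u = v
(∇×G)₃ = ∂G₂/∂u − ∂G₁/∂v = -4*u + 4*v*w - w - 2
∇×G = (-4*u*v - 2*w, v, -4*u + 4*v*w - w - 2)
At (-3, 2, 3): (18, 2, 31).

(18, 2, 31)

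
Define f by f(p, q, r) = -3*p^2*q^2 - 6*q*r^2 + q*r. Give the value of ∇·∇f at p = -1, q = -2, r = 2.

-6

∂²f/∂p² = -6*q^2
∂²f/∂q² = -6*p^2
∂²f/∂r² = -12*q
∇²f = -6*p^2 - 6*q^2 - 12*q
At (-1, -2, 2): -6.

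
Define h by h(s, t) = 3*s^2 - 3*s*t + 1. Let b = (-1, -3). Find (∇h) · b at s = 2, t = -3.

∂h/∂s = 6*s - 3*t
∂h/∂t = -3*s
∇h at (2, -3) = (21, -6)
∇h · b = (21)(-1) + (-6)(-3) = -3

-3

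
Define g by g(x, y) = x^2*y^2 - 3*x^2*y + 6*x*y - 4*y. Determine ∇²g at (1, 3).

2

∂²g/∂x² = 2*y*(y - 3)
∂²g/∂y² = 2*x^2
∇²g = 2*x^2 + 2*y^2 - 6*y
At (1, 3): 2.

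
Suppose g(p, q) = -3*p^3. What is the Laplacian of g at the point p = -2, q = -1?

∂²g/∂p² = -18*p
∂²g/∂q² = 0
∇²g = -18*p
At (-2, -1): 36.

36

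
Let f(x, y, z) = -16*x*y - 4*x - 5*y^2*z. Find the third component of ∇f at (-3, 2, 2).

-20

(∇f)_3 = ∂f/∂z = -5*y^2
At (-3, 2, 2): -20.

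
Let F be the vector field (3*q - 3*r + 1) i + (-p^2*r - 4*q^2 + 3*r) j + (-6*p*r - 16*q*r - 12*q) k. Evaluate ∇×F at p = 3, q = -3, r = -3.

(42, -21, 15)

(∇×F)₁ = ∂F₃/∂q − ∂F₂/∂r = p^2 - 16*r - 15
(∇×F)₂ = ∂F₁/∂r − ∂F₃/∂p = 6*r - 3
(∇×F)₃ = ∂F₂/∂p − ∂F₁/∂q = -2*p*r - 3
∇×F = (p^2 - 16*r - 15, 6*r - 3, -2*p*r - 3)
At (3, -3, -3): (42, -21, 15).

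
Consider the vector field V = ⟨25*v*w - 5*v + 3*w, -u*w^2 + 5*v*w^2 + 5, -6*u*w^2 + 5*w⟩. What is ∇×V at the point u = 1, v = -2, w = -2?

(-44, -23, 51)

(∇×V)₁ = ∂V₃/∂v − ∂V₂/∂w = 2*u*w - 10*v*w
(∇×V)₂ = ∂V₁/∂w − ∂V₃/∂u = 25*v + 6*w^2 + 3
(∇×V)₃ = ∂V₂/∂u − ∂V₁/∂v = -w^2 - 25*w + 5
∇×V = (2*u*w - 10*v*w, 25*v + 6*w^2 + 3, -w^2 - 25*w + 5)
At (1, -2, -2): (-44, -23, 51).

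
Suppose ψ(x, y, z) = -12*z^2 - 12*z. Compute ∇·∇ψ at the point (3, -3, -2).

-24

∂²ψ/∂x² = 0
∂²ψ/∂y² = 0
∂²ψ/∂z² = -24
∇²ψ = -24
At (3, -3, -2): -24.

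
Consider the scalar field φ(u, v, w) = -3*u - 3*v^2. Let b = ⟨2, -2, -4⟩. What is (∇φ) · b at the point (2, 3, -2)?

30

∂φ/∂u = -3
∂φ/∂v = -6*v
∂φ/∂w = 0
∇φ at (2, 3, -2) = (-3, -18, 0)
∇φ · b = (-3)(2) + (-18)(-2) + (0)(-4) = 30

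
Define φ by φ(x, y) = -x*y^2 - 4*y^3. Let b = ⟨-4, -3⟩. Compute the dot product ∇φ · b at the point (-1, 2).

∂φ/∂x = -y^2
∂φ/∂y = -2*x*y - 12*y^2
∇φ at (-1, 2) = (-4, -44)
∇φ · b = (-4)(-4) + (-44)(-3) = 148

148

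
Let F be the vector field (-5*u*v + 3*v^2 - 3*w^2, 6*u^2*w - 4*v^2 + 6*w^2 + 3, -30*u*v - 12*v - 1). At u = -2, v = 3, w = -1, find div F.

-39

∂F₁/∂u = -5*v
∂F₂/∂v = -8*v
∂F₃/∂w = 0
∇·F = -13*v
At (-2, 3, -1): -39.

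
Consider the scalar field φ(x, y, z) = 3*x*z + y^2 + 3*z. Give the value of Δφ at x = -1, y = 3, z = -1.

2

∂²φ/∂x² = 0
∂²φ/∂y² = 2
∂²φ/∂z² = 0
∇²φ = 2
At (-1, 3, -1): 2.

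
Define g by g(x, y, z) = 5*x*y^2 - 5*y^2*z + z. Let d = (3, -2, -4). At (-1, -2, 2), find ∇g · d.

16

∂g/∂x = 5*y^2
∂g/∂y = 10*x*y - 10*y*z
∂g/∂z = -5*y^2 + 1
∇g at (-1, -2, 2) = (20, 60, -19)
∇g · d = (20)(3) + (60)(-2) + (-19)(-4) = 16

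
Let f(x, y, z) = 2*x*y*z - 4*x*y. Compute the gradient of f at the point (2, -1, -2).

(8, -16, -4)

∂f/∂x = 2*y*z - 4*y
∂f/∂y = 2*x*z - 4*x
∂f/∂z = 2*x*y
∇f = (2*y*z - 4*y, 2*x*z - 4*x, 2*x*y)
At (2, -1, -2): (8, -16, -4).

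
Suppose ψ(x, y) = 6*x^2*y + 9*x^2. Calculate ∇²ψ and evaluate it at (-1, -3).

∂²ψ/∂x² = 6*(2*y + 3)
∂²ψ/∂y² = 0
∇²ψ = 12*y + 18
At (-1, -3): -18.

-18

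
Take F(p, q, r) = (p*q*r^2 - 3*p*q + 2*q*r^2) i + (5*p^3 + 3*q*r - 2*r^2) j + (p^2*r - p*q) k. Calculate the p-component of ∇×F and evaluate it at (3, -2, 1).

(∇×F)_1 = ∂F₃/∂q − ∂F₂/∂r
= -p − (3*q - 4*r)
= -p - 3*q + 4*r
At (3, -2, 1): 7.

7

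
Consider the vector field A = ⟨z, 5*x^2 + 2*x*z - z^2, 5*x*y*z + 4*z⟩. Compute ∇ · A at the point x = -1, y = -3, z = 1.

∂A₁/∂x = 0
∂A₂/∂y = 0
∂A₃/∂z = 5*x*y + 4
∇·A = 5*x*y + 4
At (-1, -3, 1): 19.

19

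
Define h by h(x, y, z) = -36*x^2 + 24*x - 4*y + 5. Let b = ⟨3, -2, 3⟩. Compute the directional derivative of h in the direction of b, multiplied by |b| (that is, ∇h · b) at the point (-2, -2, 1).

512

∂h/∂x = -72*x + 24
∂h/∂y = -4
∂h/∂z = 0
∇h at (-2, -2, 1) = (168, -4, 0)
∇h · b = (168)(3) + (-4)(-2) + (0)(3) = 512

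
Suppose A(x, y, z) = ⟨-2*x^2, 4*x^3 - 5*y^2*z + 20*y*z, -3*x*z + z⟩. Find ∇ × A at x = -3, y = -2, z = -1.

(60, -3, 108)

(∇×A)₁ = ∂A₃/∂y − ∂A₂/∂z = 5*y^2 - 20*y
(∇×A)₂ = ∂A₁/∂z − ∂A₃/∂x = 3*z
(∇×A)₃ = ∂A₂/∂x − ∂A₁/∂y = 12*x^2
∇×A = (5*y^2 - 20*y, 3*z, 12*x^2)
At (-3, -2, -1): (60, -3, 108).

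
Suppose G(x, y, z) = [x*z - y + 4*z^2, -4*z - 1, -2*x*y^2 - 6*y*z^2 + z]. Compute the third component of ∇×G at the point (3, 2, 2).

1

(∇×G)_3 = ∂G₂/∂x − ∂G₁/∂y
= 0 − (-1)
= 1
At (3, 2, 2): 1.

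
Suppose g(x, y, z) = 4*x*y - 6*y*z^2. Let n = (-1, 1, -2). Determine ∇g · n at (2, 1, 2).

∂g/∂x = 4*y
∂g/∂y = 4*x - 6*z^2
∂g/∂z = -12*y*z
∇g at (2, 1, 2) = (4, -16, -24)
∇g · n = (4)(-1) + (-16)(1) + (-24)(-2) = 28

28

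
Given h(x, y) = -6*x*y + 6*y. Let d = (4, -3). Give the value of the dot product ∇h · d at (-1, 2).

∂h/∂x = -6*y
∂h/∂y = -6*x + 6
∇h at (-1, 2) = (-12, 12)
∇h · d = (-12)(4) + (12)(-3) = -84

-84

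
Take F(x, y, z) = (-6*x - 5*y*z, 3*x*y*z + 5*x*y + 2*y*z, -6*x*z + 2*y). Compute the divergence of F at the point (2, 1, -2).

-24

∂F₁/∂x = -6
∂F₂/∂y = 3*x*z + 5*x + 2*z
∂F₃/∂z = -6*x
∇·F = 3*x*z - x + 2*z - 6
At (2, 1, -2): -24.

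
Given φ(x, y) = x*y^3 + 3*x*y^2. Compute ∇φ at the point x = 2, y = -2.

∂φ/∂x = y^3 + 3*y^2
∂φ/∂y = 3*x*y^2 + 6*x*y
∇φ = (y^3 + 3*y^2, 3*x*y^2 + 6*x*y)
At (2, -2): (4, 0).

(4, 0)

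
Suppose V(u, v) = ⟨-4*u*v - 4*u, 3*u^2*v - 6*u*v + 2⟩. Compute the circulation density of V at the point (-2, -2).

28

∂V₂/∂u = 6*u*v - 6*v
∂V₁/∂v = -4*u
Scalar curl = 6*u*v + 4*u - 6*v
At (-2, -2): 28.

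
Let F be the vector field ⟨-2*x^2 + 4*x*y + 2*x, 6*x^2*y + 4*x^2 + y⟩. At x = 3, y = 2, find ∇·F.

53

∂F₁/∂x = -4*x + 4*y + 2
∂F₂/∂y = 6*x^2 + 1
∇·F = 6*x^2 - 4*x + 4*y + 3
At (3, 2): 53.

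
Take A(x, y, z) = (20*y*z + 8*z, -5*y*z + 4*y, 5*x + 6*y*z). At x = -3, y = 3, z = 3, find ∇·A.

7

∂A₁/∂x = 0
∂A₂/∂y = -5*z + 4
∂A₃/∂z = 6*y
∇·A = 6*y - 5*z + 4
At (-3, 3, 3): 7.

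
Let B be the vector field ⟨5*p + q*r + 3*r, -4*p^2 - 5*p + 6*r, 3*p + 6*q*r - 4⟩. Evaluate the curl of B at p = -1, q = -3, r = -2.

(-18, -3, 5)

(∇×B)₁ = ∂B₃/∂q − ∂B₂/∂r = 6*r - 6
(∇×B)₂ = ∂B₁/∂r − ∂B₃/∂p = q
(∇×B)₃ = ∂B₂/∂p − ∂B₁/∂q = -8*p - r - 5
∇×B = (6*r - 6, q, -8*p - r - 5)
At (-1, -3, -2): (-18, -3, 5).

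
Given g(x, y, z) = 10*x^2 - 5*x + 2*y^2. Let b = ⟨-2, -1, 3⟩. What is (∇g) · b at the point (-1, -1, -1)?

54

∂g/∂x = 20*x - 5
∂g/∂y = 4*y
∂g/∂z = 0
∇g at (-1, -1, -1) = (-25, -4, 0)
∇g · b = (-25)(-2) + (-4)(-1) + (0)(3) = 54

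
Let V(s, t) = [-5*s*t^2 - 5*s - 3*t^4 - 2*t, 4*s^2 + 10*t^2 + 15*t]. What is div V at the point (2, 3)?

∂V₁/∂s = -5*t^2 - 5
∂V₂/∂t = 20*t + 15
∇·V = -5*t^2 + 20*t + 10
At (2, 3): 25.

25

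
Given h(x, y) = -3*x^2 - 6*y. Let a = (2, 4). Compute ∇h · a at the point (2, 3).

∂h/∂x = -6*x
∂h/∂y = -6
∇h at (2, 3) = (-12, -6)
∇h · a = (-12)(2) + (-6)(4) = -48

-48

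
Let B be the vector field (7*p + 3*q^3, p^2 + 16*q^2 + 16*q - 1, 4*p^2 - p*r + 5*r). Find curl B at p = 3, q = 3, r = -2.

(∇×B)₁ = ∂B₃/∂q − ∂B₂/∂r = 0
(∇×B)₂ = ∂B₁/∂r − ∂B₃/∂p = -8*p + r
(∇×B)₃ = ∂B₂/∂p − ∂B₁/∂q = 2*p - 9*q^2
∇×B = (0, -8*p + r, 2*p - 9*q^2)
At (3, 3, -2): (0, -26, -75).

(0, -26, -75)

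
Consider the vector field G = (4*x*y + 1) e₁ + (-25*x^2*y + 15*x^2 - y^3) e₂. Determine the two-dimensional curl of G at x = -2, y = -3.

-352

∂G₂/∂x = -50*x*y + 30*x
∂G₁/∂y = 4*x
Scalar curl = -50*x*y + 26*x
At (-2, -3): -352.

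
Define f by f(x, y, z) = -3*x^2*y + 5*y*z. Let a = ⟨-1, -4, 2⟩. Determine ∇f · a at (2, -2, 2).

-36

∂f/∂x = -6*x*y
∂f/∂y = -3*x^2 + 5*z
∂f/∂z = 5*y
∇f at (2, -2, 2) = (24, -2, -10)
∇f · a = (24)(-1) + (-2)(-4) + (-10)(2) = -36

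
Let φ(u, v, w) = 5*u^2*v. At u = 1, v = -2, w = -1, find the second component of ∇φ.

(∇φ)_2 = ∂φ/∂v = 5*u^2
At (1, -2, -1): 5.

5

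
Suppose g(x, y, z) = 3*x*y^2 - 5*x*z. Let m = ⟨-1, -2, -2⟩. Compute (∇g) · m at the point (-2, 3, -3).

10

∂g/∂x = 3*y^2 - 5*z
∂g/∂y = 6*x*y
∂g/∂z = -5*x
∇g at (-2, 3, -3) = (42, -36, 10)
∇g · m = (42)(-1) + (-36)(-2) + (10)(-2) = 10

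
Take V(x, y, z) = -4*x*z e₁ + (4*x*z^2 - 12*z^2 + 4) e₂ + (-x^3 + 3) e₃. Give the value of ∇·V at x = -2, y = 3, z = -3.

∂V₁/∂x = -4*z
∂V₂/∂y = 0
∂V₃/∂z = 0
∇·V = -4*z
At (-2, 3, -3): 12.

12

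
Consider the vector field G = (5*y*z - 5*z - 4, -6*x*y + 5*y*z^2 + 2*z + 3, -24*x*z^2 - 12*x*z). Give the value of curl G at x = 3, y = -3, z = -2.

(∇×G)₁ = ∂G₃/∂y − ∂G₂/∂z = -10*y*z - 2
(∇×G)₂ = ∂G₁/∂z − ∂G₃/∂x = 5*y + 24*z^2 + 12*z - 5
(∇×G)₃ = ∂G₂/∂x − ∂G₁/∂y = -6*y - 5*z
∇×G = (-10*y*z - 2, 5*y + 24*z^2 + 12*z - 5, -6*y - 5*z)
At (3, -3, -2): (-62, 52, 28).

(-62, 52, 28)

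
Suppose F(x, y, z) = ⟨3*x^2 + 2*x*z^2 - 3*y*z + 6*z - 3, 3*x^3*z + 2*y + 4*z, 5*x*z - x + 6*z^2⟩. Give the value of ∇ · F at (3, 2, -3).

∂F₁/∂x = 6*x + 2*z^2
∂F₂/∂y = 2
∂F₃/∂z = 5*x + 12*z
∇·F = 11*x + 2*z^2 + 12*z + 2
At (3, 2, -3): 17.

17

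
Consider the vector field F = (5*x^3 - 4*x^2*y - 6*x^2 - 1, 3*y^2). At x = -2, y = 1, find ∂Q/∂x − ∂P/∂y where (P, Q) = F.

16

∂F₂/∂x = 0
∂F₁/∂y = -4*x^2
Scalar curl = 4*x^2
At (-2, 1): 16.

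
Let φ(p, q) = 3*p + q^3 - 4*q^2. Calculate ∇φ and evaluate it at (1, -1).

∂φ/∂p = 3
∂φ/∂q = 3*q^2 - 8*q
∇φ = (3, 3*q^2 - 8*q)
At (1, -1): (3, 11).

(3, 11)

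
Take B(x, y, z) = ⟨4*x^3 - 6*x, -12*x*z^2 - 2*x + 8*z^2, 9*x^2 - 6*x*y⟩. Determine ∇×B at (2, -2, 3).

(∇×B)₁ = ∂B₃/∂y − ∂B₂/∂z = 24*x*z - 6*x - 16*z
(∇×B)₂ = ∂B₁/∂z − ∂B₃/∂x = -18*x + 6*y
(∇×B)₃ = ∂B₂/∂x − ∂B₁/∂y = -12*z^2 - 2
∇×B = (24*x*z - 6*x - 16*z, -18*x + 6*y, -12*z^2 - 2)
At (2, -2, 3): (84, -48, -110).

(84, -48, -110)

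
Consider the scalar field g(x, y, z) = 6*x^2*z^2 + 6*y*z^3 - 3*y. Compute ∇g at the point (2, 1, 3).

(216, 159, 306)

∂g/∂x = 12*x*z^2
∂g/∂y = 6*z^3 - 3
∂g/∂z = 12*x^2*z + 18*y*z^2
∇g = (12*x*z^2, 6*z^3 - 3, 12*x^2*z + 18*y*z^2)
At (2, 1, 3): (216, 159, 306).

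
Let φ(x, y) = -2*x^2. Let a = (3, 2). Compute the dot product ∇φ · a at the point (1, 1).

-12

∂φ/∂x = -4*x
∂φ/∂y = 0
∇φ at (1, 1) = (-4, 0)
∇φ · a = (-4)(3) + (0)(2) = -12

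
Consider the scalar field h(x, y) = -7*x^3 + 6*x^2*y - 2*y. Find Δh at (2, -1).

∂²h/∂x² = 6*(-7*x + 2*y)
∂²h/∂y² = 0
∇²h = -42*x + 12*y
At (2, -1): -96.

-96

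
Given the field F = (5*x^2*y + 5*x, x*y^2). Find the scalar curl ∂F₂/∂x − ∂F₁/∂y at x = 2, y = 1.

-19

∂F₂/∂x = y^2
∂F₁/∂y = 5*x^2
Scalar curl = -5*x^2 + y^2
At (2, 1): -19.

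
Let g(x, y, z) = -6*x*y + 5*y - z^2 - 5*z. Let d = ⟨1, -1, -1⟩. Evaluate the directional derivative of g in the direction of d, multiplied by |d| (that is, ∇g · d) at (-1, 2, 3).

-12

∂g/∂x = -6*y
∂g/∂y = -6*x + 5
∂g/∂z = -2*z - 5
∇g at (-1, 2, 3) = (-12, 11, -11)
∇g · d = (-12)(1) + (11)(-1) + (-11)(-1) = -12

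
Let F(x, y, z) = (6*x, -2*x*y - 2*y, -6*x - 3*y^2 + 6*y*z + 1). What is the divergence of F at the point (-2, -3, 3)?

∂F₁/∂x = 6
∂F₂/∂y = -2*x - 2
∂F₃/∂z = 6*y
∇·F = -2*x + 6*y + 4
At (-2, -3, 3): -10.

-10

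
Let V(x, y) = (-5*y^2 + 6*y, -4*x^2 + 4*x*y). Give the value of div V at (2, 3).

8

∂V₁/∂x = 0
∂V₂/∂y = 4*x
∇·V = 4*x
At (2, 3): 8.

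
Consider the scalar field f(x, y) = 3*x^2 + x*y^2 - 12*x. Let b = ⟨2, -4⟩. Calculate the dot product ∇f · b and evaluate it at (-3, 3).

30

∂f/∂x = 6*x + y^2 - 12
∂f/∂y = 2*x*y
∇f at (-3, 3) = (-21, -18)
∇f · b = (-21)(2) + (-18)(-4) = 30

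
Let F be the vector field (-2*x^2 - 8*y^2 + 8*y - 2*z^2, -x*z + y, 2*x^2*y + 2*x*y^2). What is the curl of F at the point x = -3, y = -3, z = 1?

(∇×F)₁ = ∂F₃/∂y − ∂F₂/∂z = 2*x^2 + 4*x*y + x
(∇×F)₂ = ∂F₁/∂z − ∂F₃/∂x = -4*x*y - 2*y^2 - 4*z
(∇×F)₃ = ∂F₂/∂x − ∂F₁/∂y = 16*y - z - 8
∇×F = (2*x^2 + 4*x*y + x, -4*x*y - 2*y^2 - 4*z, 16*y - z - 8)
At (-3, -3, 1): (51, -58, -57).

(51, -58, -57)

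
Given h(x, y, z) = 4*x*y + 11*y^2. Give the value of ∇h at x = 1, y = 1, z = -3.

(4, 26, 0)

∂h/∂x = 4*y
∂h/∂y = 4*x + 22*y
∂h/∂z = 0
∇h = (4*y, 4*x + 22*y, 0)
At (1, 1, -3): (4, 26, 0).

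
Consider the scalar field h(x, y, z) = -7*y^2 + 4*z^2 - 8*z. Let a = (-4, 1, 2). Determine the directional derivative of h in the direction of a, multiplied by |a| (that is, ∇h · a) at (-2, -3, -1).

10

∂h/∂x = 0
∂h/∂y = -14*y
∂h/∂z = 8*z - 8
∇h at (-2, -3, -1) = (0, 42, -16)
∇h · a = (0)(-4) + (42)(1) + (-16)(2) = 10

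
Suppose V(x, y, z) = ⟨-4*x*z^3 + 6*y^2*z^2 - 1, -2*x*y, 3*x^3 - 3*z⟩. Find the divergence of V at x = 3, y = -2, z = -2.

∂V₁/∂x = -4*z^3
∂V₂/∂y = -2*x
∂V₃/∂z = -3
∇·V = -2*x - 4*z^3 - 3
At (3, -2, -2): 23.

23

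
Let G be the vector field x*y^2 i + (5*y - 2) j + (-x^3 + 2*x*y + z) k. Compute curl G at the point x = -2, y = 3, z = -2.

(∇×G)₁ = ∂G₃/∂y − ∂G₂/∂z = 2*x
(∇×G)₂ = ∂G₁/∂z − ∂G₃/∂x = 3*x^2 - 2*y
(∇×G)₃ = ∂G₂/∂x − ∂G₁/∂y = -2*x*y
∇×G = (2*x, 3*x^2 - 2*y, -2*x*y)
At (-2, 3, -2): (-4, 6, 12).

(-4, 6, 12)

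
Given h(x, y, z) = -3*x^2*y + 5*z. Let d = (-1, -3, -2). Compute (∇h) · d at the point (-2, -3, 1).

∂h/∂x = -6*x*y
∂h/∂y = -3*x^2
∂h/∂z = 5
∇h at (-2, -3, 1) = (-36, -12, 5)
∇h · d = (-36)(-1) + (-12)(-3) + (5)(-2) = 62

62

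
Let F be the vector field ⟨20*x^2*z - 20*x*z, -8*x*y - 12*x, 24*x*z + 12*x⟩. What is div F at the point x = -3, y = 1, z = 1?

∂F₁/∂x = 40*x*z - 20*z
∂F₂/∂y = -8*x
∂F₃/∂z = 24*x
∇·F = 40*x*z + 16*x - 20*z
At (-3, 1, 1): -188.

-188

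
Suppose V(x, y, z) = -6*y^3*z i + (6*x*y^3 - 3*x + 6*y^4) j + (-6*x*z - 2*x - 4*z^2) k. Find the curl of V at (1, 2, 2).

(0, -34, 189)

(∇×V)₁ = ∂V₃/∂y − ∂V₂/∂z = 0
(∇×V)₂ = ∂V₁/∂z − ∂V₃/∂x = -6*y^3 + 6*z + 2
(∇×V)₃ = ∂V₂/∂x − ∂V₁/∂y = 6*y^3 + 18*y^2*z - 3
∇×V = (0, -6*y^3 + 6*z + 2, 6*y^3 + 18*y^2*z - 3)
At (1, 2, 2): (0, -34, 189).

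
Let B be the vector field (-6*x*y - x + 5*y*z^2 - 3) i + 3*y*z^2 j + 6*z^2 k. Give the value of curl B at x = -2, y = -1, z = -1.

(∇×B)₁ = ∂B₃/∂y − ∂B₂/∂z = -6*y*z
(∇×B)₂ = ∂B₁/∂z − ∂B₃/∂x = 10*y*z
(∇×B)₃ = ∂B₂/∂x − ∂B₁/∂y = 6*x - 5*z^2
∇×B = (-6*y*z, 10*y*z, 6*x - 5*z^2)
At (-2, -1, -1): (-6, 10, -17).

(-6, 10, -17)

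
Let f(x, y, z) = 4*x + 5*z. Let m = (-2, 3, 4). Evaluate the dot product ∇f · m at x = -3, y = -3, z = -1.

∂f/∂x = 4
∂f/∂y = 0
∂f/∂z = 5
∇f at (-3, -3, -1) = (4, 0, 5)
∇f · m = (4)(-2) + (0)(3) + (5)(4) = 12

12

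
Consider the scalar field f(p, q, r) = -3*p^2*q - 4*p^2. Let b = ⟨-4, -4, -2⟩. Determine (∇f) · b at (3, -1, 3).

∂f/∂p = -6*p*q - 8*p
∂f/∂q = -3*p^2
∂f/∂r = 0
∇f at (3, -1, 3) = (-6, -27, 0)
∇f · b = (-6)(-4) + (-27)(-4) + (0)(-2) = 132

132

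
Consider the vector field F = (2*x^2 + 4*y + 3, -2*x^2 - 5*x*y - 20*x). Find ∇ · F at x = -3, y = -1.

3

∂F₁/∂x = 4*x
∂F₂/∂y = -5*x
∇·F = -x
At (-3, -1): 3.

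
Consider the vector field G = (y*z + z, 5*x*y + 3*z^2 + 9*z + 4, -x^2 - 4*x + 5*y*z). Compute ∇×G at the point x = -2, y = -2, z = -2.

(-7, -1, -8)

(∇×G)₁ = ∂G₃/∂y − ∂G₂/∂z = -z - 9
(∇×G)₂ = ∂G₁/∂z − ∂G₃/∂x = 2*x + y + 5
(∇×G)₃ = ∂G₂/∂x − ∂G₁/∂y = 5*y - z
∇×G = (-z - 9, 2*x + y + 5, 5*y - z)
At (-2, -2, -2): (-7, -1, -8).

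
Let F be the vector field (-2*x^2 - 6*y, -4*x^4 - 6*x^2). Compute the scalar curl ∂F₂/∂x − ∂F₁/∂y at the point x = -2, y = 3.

158

∂F₂/∂x = -16*x^3 - 12*x
∂F₁/∂y = -6
Scalar curl = -16*x^3 - 12*x + 6
At (-2, 3): 158.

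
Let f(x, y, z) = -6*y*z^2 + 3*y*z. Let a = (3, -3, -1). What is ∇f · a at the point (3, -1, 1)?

0

∂f/∂x = 0
∂f/∂y = -6*z^2 + 3*z
∂f/∂z = -12*y*z + 3*y
∇f at (3, -1, 1) = (0, -3, 9)
∇f · a = (0)(3) + (-3)(-3) + (9)(-1) = 0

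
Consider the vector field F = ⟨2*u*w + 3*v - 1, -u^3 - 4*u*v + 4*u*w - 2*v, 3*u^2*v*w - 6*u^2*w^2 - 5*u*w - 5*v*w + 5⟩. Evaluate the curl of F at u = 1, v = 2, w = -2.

(0, 64, -22)

(∇×F)₁ = ∂F₃/∂v − ∂F₂/∂w = 3*u^2*w - 4*u - 5*w
(∇×F)₂ = ∂F₁/∂w − ∂F₃/∂u = -6*u*v*w + 12*u*w^2 + 2*u + 5*w
(∇×F)₃ = ∂F₂/∂u − ∂F₁/∂v = -3*u^2 - 4*v + 4*w - 3
∇×F = (3*u^2*w - 4*u - 5*w, -6*u*v*w + 12*u*w^2 + 2*u + 5*w, -3*u^2 - 4*v + 4*w - 3)
At (1, 2, -2): (0, 64, -22).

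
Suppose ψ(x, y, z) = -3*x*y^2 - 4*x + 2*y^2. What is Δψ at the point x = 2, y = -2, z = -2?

∂²ψ/∂x² = 0
∂²ψ/∂y² = 2*(-3*x + 2)
∂²ψ/∂z² = 0
∇²ψ = -6*x + 4
At (2, -2, -2): -8.

-8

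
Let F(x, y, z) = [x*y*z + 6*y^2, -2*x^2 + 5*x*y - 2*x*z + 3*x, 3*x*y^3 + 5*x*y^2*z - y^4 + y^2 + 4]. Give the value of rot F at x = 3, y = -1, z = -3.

(125, 15, 13)

(∇×F)₁ = ∂F₃/∂y − ∂F₂/∂z = 9*x*y^2 + 10*x*y*z + 2*x - 4*y^3 + 2*y
(∇×F)₂ = ∂F₁/∂z − ∂F₃/∂x = x*y - 3*y^3 - 5*y^2*z
(∇×F)₃ = ∂F₂/∂x − ∂F₁/∂y = -x*z - 4*x - 7*y - 2*z + 3
∇×F = (9*x*y^2 + 10*x*y*z + 2*x - 4*y^3 + 2*y, x*y - 3*y^3 - 5*y^2*z, -x*z - 4*x - 7*y - 2*z + 3)
At (3, -1, -3): (125, 15, 13).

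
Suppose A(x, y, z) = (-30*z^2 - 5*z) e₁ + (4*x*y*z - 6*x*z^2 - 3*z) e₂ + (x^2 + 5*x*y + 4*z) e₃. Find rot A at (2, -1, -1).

(-3, 56, -2)

(∇×A)₁ = ∂A₃/∂y − ∂A₂/∂z = -4*x*y + 12*x*z + 5*x + 3
(∇×A)₂ = ∂A₁/∂z − ∂A₃/∂x = -2*x - 5*y - 60*z - 5
(∇×A)₃ = ∂A₂/∂x − ∂A₁/∂y = 4*y*z - 6*z^2
∇×A = (-4*x*y + 12*x*z + 5*x + 3, -2*x - 5*y - 60*z - 5, 4*y*z - 6*z^2)
At (2, -1, -1): (-3, 56, -2).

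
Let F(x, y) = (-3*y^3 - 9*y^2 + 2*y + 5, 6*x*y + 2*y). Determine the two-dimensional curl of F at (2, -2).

∂F₂/∂x = 6*y
∂F₁/∂y = -9*y^2 - 18*y + 2
Scalar curl = 9*y^2 + 24*y - 2
At (2, -2): -14.

-14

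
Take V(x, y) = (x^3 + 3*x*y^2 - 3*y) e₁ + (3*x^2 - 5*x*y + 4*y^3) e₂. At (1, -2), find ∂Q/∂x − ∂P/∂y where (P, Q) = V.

31

∂V₂/∂x = 6*x - 5*y
∂V₁/∂y = 6*x*y - 3
Scalar curl = -6*x*y + 6*x - 5*y + 3
At (1, -2): 31.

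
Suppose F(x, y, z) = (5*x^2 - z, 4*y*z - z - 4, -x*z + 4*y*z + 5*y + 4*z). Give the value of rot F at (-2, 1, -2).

(-6, -3, 0)

(∇×F)₁ = ∂F₃/∂y − ∂F₂/∂z = -4*y + 4*z + 6
(∇×F)₂ = ∂F₁/∂z − ∂F₃/∂x = z - 1
(∇×F)₃ = ∂F₂/∂x − ∂F₁/∂y = 0
∇×F = (-4*y + 4*z + 6, z - 1, 0)
At (-2, 1, -2): (-6, -3, 0).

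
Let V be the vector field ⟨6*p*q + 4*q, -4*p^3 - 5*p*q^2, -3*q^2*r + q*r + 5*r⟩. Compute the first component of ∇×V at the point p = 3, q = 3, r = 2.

-34

(∇×V)_1 = ∂V₃/∂q − ∂V₂/∂r
= -6*q*r + r − (0)
= -6*q*r + r
At (3, 3, 2): -34.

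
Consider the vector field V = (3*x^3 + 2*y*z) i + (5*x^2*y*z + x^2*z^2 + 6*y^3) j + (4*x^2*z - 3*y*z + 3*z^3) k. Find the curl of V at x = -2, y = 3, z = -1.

(∇×V)₁ = ∂V₃/∂y − ∂V₂/∂z = -5*x^2*y - 2*x^2*z - 3*z
(∇×V)₂ = ∂V₁/∂z − ∂V₃/∂x = -8*x*z + 2*y
(∇×V)₃ = ∂V₂/∂x − ∂V₁/∂y = 10*x*y*z + 2*x*z^2 - 2*z
∇×V = (-5*x^2*y - 2*x^2*z - 3*z, -8*x*z + 2*y, 10*x*y*z + 2*x*z^2 - 2*z)
At (-2, 3, -1): (-49, -10, 58).

(-49, -10, 58)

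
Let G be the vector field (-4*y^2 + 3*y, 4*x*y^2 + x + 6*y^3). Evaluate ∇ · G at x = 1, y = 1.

∂G₁/∂x = 0
∂G₂/∂y = 8*x*y + 18*y^2
∇·G = 8*x*y + 18*y^2
At (1, 1): 26.

26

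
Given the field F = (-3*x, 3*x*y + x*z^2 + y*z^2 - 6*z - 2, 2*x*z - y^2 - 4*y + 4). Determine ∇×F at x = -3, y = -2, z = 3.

(∇×F)₁ = ∂F₃/∂y − ∂F₂/∂z = -2*x*z - 2*y*z - 2*y + 2
(∇×F)₂ = ∂F₁/∂z − ∂F₃/∂x = -2*z
(∇×F)₃ = ∂F₂/∂x − ∂F₁/∂y = 3*y + z^2
∇×F = (-2*x*z - 2*y*z - 2*y + 2, -2*z, 3*y + z^2)
At (-3, -2, 3): (36, -6, 3).

(36, -6, 3)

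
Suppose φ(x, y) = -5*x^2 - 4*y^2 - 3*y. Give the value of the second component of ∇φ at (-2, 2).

-19

(∇φ)_2 = ∂φ/∂y = -8*y - 3
At (-2, 2): -19.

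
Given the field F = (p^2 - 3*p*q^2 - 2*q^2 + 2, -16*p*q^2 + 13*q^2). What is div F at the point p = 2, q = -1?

∂F₁/∂p = 2*p - 3*q^2
∂F₂/∂q = -32*p*q + 26*q
∇·F = -32*p*q + 2*p - 3*q^2 + 26*q
At (2, -1): 39.

39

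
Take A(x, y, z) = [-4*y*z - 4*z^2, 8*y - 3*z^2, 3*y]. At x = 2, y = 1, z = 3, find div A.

∂A₁/∂x = 0
∂A₂/∂y = 8
∂A₃/∂z = 0
∇·A = 8
At (2, 1, 3): 8.

8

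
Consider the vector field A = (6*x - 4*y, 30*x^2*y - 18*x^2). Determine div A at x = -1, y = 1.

∂A₁/∂x = 6
∂A₂/∂y = 30*x^2
∇·A = 30*x^2 + 6
At (-1, 1): 36.

36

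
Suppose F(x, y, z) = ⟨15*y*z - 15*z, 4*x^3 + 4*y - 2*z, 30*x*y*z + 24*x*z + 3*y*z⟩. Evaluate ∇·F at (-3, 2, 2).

-242

∂F₁/∂x = 0
∂F₂/∂y = 4
∂F₃/∂z = 30*x*y + 24*x + 3*y
∇·F = 30*x*y + 24*x + 3*y + 4
At (-3, 2, 2): -242.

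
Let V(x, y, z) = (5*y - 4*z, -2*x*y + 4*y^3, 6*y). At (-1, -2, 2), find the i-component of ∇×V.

6

(∇×V)_1 = ∂V₃/∂y − ∂V₂/∂z
= 6 − (0)
= 6
At (-1, -2, 2): 6.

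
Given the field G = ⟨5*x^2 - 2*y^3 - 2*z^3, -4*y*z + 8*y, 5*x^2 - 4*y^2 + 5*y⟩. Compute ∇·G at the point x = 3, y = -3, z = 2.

30

∂G₁/∂x = 10*x
∂G₂/∂y = -4*z + 8
∂G₃/∂z = 0
∇·G = 10*x - 4*z + 8
At (3, -3, 2): 30.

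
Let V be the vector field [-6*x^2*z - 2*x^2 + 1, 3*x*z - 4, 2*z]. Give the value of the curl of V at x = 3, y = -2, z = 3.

(∇×V)₁ = ∂V₃/∂y − ∂V₂/∂z = -3*x
(∇×V)₂ = ∂V₁/∂z − ∂V₃/∂x = -6*x^2
(∇×V)₃ = ∂V₂/∂x − ∂V₁/∂y = 3*z
∇×V = (-3*x, -6*x^2, 3*z)
At (3, -2, 3): (-9, -54, 9).

(-9, -54, 9)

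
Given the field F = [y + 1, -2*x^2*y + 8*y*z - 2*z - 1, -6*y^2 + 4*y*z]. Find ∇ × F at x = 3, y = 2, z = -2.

(∇×F)₁ = ∂F₃/∂y − ∂F₂/∂z = -20*y + 4*z + 2
(∇×F)₂ = ∂F₁/∂z − ∂F₃/∂x = 0
(∇×F)₃ = ∂F₂/∂x − ∂F₁/∂y = -4*x*y - 1
∇×F = (-20*y + 4*z + 2, 0, -4*x*y - 1)
At (3, 2, -2): (-46, 0, -25).

(-46, 0, -25)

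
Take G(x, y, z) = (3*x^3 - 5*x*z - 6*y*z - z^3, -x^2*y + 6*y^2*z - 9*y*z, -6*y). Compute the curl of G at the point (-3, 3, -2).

(∇×G)₁ = ∂G₃/∂y − ∂G₂/∂z = -6*y^2 + 9*y - 6
(∇×G)₂ = ∂G₁/∂z − ∂G₃/∂x = -5*x - 6*y - 3*z^2
(∇×G)₃ = ∂G₂/∂x − ∂G₁/∂y = -2*x*y + 6*z
∇×G = (-6*y^2 + 9*y - 6, -5*x - 6*y - 3*z^2, -2*x*y + 6*z)
At (-3, 3, -2): (-33, -15, 6).

(-33, -15, 6)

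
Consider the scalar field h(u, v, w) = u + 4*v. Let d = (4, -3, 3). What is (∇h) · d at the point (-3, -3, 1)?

-8

∂h/∂u = 1
∂h/∂v = 4
∂h/∂w = 0
∇h at (-3, -3, 1) = (1, 4, 0)
∇h · d = (1)(4) + (4)(-3) + (0)(3) = -8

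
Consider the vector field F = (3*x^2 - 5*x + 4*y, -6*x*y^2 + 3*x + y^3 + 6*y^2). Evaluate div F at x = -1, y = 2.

∂F₁/∂x = 6*x - 5
∂F₂/∂y = -12*x*y + 3*y^2 + 12*y
∇·F = -12*x*y + 6*x + 3*y^2 + 12*y - 5
At (-1, 2): 49.

49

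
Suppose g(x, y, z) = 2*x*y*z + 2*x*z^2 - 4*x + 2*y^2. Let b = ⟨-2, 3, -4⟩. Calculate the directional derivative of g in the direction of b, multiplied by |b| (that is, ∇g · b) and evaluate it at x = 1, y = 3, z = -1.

∂g/∂x = 2*y*z + 2*z^2 - 4
∂g/∂y = 2*x*z + 4*y
∂g/∂z = 2*x*y + 4*x*z
∇g at (1, 3, -1) = (-8, 10, 2)
∇g · b = (-8)(-2) + (10)(3) + (2)(-4) = 38

38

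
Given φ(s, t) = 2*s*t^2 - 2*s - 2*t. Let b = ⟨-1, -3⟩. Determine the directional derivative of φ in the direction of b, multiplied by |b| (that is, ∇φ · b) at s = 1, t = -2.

∂φ/∂s = 2*t^2 - 2
∂φ/∂t = 4*s*t - 2
∇φ at (1, -2) = (6, -10)
∇φ · b = (6)(-1) + (-10)(-3) = 24

24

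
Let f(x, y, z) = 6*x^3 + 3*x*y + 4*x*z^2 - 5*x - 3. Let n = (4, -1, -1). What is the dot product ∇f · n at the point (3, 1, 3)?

∂f/∂x = 18*x^2 + 3*y + 4*z^2 - 5
∂f/∂y = 3*x
∂f/∂z = 8*x*z
∇f at (3, 1, 3) = (196, 9, 72)
∇f · n = (196)(4) + (9)(-1) + (72)(-1) = 703

703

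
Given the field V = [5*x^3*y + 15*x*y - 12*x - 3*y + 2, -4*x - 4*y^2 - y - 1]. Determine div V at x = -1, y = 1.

9

∂V₁/∂x = 15*x^2*y + 15*y - 12
∂V₂/∂y = -8*y - 1
∇·V = 15*x^2*y + 7*y - 13
At (-1, 1): 9.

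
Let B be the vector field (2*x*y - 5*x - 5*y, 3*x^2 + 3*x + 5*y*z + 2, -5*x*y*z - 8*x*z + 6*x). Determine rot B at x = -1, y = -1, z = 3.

(∇×B)₁ = ∂B₃/∂y − ∂B₂/∂z = -5*x*z - 5*y
(∇×B)₂ = ∂B₁/∂z − ∂B₃/∂x = 5*y*z + 8*z - 6
(∇×B)₃ = ∂B₂/∂x − ∂B₁/∂y = 4*x + 8
∇×B = (-5*x*z - 5*y, 5*y*z + 8*z - 6, 4*x + 8)
At (-1, -1, 3): (20, 3, 4).

(20, 3, 4)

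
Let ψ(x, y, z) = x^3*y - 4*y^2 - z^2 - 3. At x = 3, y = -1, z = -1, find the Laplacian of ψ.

-28

∂²ψ/∂x² = 6*x*y
∂²ψ/∂y² = -8
∂²ψ/∂z² = -2
∇²ψ = 6*x*y - 10
At (3, -1, -1): -28.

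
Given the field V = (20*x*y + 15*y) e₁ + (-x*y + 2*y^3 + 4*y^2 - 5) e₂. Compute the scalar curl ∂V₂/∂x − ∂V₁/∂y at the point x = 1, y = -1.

-34

∂V₂/∂x = -y
∂V₁/∂y = 20*x + 15
Scalar curl = -20*x - y - 15
At (1, -1): -34.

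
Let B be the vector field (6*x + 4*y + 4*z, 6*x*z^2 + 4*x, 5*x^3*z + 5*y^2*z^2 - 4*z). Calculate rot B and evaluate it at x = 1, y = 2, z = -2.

(104, 34, 24)

(∇×B)₁ = ∂B₃/∂y − ∂B₂/∂z = -12*x*z + 10*y*z^2
(∇×B)₂ = ∂B₁/∂z − ∂B₃/∂x = -15*x^2*z + 4
(∇×B)₃ = ∂B₂/∂x − ∂B₁/∂y = 6*z^2
∇×B = (-12*x*z + 10*y*z^2, -15*x^2*z + 4, 6*z^2)
At (1, 2, -2): (104, 34, 24).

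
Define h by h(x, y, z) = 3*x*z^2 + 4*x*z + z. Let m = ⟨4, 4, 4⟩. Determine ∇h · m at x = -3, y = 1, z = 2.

-108

∂h/∂x = 3*z^2 + 4*z
∂h/∂y = 0
∂h/∂z = 6*x*z + 4*x + 1
∇h at (-3, 1, 2) = (20, 0, -47)
∇h · m = (20)(4) + (0)(4) + (-47)(4) = -108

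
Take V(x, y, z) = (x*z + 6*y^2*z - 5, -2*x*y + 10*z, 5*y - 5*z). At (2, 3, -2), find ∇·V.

∂V₁/∂x = z
∂V₂/∂y = -2*x
∂V₃/∂z = -5
∇·V = -2*x + z - 5
At (2, 3, -2): -11.

-11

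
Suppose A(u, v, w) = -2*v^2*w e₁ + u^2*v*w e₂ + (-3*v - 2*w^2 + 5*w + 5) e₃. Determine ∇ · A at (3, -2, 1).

∂A₁/∂u = 0
∂A₂/∂v = u^2*w
∂A₃/∂w = -4*w + 5
∇·A = u^2*w - 4*w + 5
At (3, -2, 1): 10.

10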